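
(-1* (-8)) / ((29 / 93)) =744 / 29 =25.66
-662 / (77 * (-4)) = 331 / 154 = 2.15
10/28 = 5/14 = 0.36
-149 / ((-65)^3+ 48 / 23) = 3427 / 6316327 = 0.00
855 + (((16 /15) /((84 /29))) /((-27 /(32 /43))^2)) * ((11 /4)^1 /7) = 2541202089931 /2972165805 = 855.00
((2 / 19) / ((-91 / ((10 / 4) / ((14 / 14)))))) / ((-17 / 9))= 0.00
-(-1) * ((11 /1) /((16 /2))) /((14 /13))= 143 /112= 1.28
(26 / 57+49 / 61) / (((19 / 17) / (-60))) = -67.61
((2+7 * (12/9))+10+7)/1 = 85/3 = 28.33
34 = 34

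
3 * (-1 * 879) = -2637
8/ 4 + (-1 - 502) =-501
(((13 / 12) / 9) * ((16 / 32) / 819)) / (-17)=-1 / 231336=-0.00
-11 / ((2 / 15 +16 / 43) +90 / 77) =-546315 / 83152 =-6.57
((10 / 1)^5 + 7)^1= 100007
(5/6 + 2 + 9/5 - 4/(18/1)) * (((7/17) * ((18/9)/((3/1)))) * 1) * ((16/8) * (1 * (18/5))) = 8.72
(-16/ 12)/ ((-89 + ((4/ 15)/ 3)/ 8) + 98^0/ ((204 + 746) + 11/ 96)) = 10945320/ 730500259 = 0.01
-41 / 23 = -1.78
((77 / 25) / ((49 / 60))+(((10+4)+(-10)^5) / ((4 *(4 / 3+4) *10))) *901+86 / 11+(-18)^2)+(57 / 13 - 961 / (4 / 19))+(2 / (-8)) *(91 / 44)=-27323931175 / 64064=-426509.91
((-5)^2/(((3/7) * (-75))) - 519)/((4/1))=-2339/18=-129.94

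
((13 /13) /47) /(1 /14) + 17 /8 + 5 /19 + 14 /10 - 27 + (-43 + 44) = -782767 /35720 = -21.91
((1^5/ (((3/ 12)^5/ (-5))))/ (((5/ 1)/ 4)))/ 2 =-2048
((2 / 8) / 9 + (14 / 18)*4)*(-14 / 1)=-791 / 18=-43.94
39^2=1521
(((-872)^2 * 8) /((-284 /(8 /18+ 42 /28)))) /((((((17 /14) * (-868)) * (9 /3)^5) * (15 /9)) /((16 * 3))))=42581504 /9092331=4.68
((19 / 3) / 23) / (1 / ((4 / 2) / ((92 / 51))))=323 / 1058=0.31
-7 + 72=65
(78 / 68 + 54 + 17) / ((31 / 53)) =130009 / 1054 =123.35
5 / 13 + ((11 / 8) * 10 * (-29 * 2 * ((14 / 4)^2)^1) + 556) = -958151 / 104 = -9212.99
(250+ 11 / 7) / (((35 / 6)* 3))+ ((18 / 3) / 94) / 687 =37907531 / 2636935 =14.38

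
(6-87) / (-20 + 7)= 81 / 13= 6.23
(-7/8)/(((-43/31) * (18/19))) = 4123/6192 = 0.67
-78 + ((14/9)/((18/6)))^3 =-1532530/19683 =-77.86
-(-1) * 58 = 58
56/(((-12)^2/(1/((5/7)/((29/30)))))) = 1421/2700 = 0.53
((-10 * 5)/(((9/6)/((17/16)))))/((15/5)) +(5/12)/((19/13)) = -1970/171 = -11.52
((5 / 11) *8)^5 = 102400000 / 161051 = 635.82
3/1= 3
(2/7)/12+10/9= 143/126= 1.13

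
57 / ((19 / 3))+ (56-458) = -393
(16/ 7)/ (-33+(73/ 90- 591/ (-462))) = -3960/ 53551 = -0.07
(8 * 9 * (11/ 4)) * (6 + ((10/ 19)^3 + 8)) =19211148/ 6859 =2800.87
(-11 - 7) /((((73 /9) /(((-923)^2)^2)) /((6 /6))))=-117576849408642 /73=-1610641772721.12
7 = 7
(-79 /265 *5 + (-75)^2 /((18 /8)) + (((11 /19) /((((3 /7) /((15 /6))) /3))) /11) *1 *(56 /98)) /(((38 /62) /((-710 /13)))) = -55388803290 /248729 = -222687.36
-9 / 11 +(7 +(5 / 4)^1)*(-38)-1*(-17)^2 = -13273 / 22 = -603.32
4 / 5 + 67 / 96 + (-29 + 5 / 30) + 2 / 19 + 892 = 7886701 / 9120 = 864.77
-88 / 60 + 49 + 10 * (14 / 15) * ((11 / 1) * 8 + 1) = 4391 / 5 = 878.20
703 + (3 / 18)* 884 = 2551 / 3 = 850.33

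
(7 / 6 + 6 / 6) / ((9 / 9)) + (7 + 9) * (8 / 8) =109 / 6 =18.17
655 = 655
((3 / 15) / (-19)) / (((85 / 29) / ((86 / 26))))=-1247 / 104975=-0.01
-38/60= -0.63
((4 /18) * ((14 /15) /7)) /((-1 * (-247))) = 4 /33345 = 0.00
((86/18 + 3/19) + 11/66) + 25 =10295/342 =30.10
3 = 3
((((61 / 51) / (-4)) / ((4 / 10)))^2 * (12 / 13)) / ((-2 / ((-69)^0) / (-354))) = 5488475 / 60112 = 91.30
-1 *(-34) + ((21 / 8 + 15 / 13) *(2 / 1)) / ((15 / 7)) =9757 / 260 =37.53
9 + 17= 26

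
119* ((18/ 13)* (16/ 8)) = 4284/ 13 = 329.54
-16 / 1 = -16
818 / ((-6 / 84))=-11452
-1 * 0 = 0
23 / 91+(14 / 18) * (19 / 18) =15829 / 14742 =1.07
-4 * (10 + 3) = -52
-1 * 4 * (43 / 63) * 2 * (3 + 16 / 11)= -2408 / 99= -24.32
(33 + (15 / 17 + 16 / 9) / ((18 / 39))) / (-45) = -0.86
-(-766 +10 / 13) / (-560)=-2487 / 1820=-1.37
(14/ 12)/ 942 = 7/ 5652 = 0.00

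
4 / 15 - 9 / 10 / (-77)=643 / 2310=0.28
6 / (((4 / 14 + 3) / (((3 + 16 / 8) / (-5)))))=-42 / 23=-1.83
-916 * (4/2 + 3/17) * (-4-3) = 237244/17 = 13955.53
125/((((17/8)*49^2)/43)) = 43000/40817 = 1.05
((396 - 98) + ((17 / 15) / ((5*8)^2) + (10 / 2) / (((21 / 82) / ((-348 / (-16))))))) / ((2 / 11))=1335445309 / 336000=3974.54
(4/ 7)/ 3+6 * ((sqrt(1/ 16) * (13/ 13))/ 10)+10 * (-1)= -4057/ 420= -9.66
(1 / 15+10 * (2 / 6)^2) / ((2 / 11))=583 / 90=6.48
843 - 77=766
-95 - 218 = -313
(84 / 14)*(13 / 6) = 13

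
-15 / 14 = -1.07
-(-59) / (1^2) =59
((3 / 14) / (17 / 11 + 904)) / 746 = 33 / 104032684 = 0.00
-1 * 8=-8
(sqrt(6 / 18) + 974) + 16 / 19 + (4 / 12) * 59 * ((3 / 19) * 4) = 987.84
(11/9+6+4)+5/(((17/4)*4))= 1762/153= 11.52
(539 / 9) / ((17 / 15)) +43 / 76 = 207013 / 3876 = 53.41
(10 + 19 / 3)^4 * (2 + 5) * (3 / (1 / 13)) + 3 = 524596972 / 27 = 19429517.48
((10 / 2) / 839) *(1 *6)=30 / 839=0.04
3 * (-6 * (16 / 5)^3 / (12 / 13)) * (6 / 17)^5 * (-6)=3726508032 / 177482125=21.00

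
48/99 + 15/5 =3.48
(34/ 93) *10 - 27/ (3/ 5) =-3845/ 93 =-41.34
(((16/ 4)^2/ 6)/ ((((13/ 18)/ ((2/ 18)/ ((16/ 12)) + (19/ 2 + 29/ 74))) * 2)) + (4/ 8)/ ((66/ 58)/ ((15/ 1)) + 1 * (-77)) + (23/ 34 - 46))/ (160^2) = -377653247/ 359212339200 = -0.00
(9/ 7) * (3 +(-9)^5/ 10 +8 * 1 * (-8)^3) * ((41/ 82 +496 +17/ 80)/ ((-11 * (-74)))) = -3250526337/ 414400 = -7843.93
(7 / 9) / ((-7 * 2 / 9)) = -1 / 2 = -0.50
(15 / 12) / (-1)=-5 / 4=-1.25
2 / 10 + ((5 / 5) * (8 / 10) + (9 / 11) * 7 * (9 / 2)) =589 / 22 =26.77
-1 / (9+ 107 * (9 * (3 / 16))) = -16 / 3033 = -0.01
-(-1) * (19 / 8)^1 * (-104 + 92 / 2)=-551 / 4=-137.75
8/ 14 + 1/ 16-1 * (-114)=12839/ 112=114.63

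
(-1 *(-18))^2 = 324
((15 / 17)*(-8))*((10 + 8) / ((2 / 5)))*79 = -426600 / 17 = -25094.12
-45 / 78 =-15 / 26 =-0.58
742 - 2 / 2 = 741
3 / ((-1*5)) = -3 / 5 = -0.60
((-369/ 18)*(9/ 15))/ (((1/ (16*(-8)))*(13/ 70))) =110208/ 13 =8477.54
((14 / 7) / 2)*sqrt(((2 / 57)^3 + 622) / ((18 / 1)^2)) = sqrt(6565833078) / 58482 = 1.39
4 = 4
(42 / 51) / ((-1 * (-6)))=7 / 51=0.14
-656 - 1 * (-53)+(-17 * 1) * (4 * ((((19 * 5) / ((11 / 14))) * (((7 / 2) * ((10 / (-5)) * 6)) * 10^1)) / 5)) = 7590327 / 11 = 690029.73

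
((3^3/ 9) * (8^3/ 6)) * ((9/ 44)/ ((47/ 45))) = 25920/ 517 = 50.14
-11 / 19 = -0.58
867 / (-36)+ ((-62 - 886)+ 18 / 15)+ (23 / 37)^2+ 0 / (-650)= -79716617 / 82140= -970.50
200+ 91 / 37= 7491 / 37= 202.46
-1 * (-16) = 16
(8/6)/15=4/45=0.09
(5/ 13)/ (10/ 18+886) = 45/ 103727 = 0.00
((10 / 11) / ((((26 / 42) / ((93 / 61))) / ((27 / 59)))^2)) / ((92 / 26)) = 13902791805 / 42601762489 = 0.33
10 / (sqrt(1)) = 10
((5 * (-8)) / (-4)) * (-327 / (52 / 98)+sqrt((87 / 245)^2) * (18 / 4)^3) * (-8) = 29756082 / 637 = 46712.84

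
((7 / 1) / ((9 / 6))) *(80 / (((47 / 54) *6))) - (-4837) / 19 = 291179 / 893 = 326.07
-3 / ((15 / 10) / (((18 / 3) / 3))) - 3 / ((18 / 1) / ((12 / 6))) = -4.33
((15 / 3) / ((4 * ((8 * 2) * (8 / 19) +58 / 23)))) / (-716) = -2185 / 11587744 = -0.00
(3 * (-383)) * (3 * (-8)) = 27576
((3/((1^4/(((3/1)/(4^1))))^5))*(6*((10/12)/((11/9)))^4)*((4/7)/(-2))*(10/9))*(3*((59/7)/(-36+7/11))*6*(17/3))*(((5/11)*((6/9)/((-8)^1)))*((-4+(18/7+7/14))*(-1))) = -4010103703125/16003110559744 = -0.25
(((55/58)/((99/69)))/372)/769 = 115/49775832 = 0.00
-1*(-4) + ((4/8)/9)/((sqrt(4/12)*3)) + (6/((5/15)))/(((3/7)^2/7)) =sqrt(3)/54 + 690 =690.03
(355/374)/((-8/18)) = -2.14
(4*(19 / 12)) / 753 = 19 / 2259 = 0.01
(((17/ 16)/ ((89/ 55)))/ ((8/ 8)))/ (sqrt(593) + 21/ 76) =-373065/ 1219202812 + 337535 * sqrt(593)/ 304800703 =0.03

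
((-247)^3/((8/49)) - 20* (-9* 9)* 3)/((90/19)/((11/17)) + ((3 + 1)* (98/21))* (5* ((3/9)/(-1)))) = 1388842081407/358000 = 3879447.15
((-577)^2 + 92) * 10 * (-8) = -26641680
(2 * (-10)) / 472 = -5 / 118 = -0.04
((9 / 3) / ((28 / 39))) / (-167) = -117 / 4676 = -0.03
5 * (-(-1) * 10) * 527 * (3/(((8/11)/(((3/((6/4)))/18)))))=144925/12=12077.08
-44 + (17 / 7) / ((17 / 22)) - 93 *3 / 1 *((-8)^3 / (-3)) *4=-1333534 / 7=-190504.86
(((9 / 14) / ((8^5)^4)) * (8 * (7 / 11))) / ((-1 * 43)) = -9 / 136332967919759654912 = -0.00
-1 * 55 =-55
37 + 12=49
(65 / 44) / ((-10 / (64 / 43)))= -104 / 473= -0.22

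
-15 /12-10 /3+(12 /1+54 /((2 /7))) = 196.42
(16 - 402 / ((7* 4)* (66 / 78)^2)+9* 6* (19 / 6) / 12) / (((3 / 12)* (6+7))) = 34549 / 11011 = 3.14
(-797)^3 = -506261573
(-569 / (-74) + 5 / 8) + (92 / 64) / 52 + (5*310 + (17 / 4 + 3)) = 48195179 / 30784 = 1565.59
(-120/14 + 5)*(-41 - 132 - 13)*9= 41850/7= 5978.57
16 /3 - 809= -2411 /3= -803.67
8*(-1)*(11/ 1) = -88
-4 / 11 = -0.36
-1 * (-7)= 7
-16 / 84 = -4 / 21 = -0.19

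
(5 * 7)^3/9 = 42875/9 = 4763.89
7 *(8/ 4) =14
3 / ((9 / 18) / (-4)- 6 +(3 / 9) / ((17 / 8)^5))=-102229704 / 208456835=-0.49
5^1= 5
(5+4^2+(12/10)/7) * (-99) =-73359/35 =-2095.97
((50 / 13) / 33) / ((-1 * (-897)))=50 / 384813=0.00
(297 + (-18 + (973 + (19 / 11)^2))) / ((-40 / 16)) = -303706 / 605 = -501.99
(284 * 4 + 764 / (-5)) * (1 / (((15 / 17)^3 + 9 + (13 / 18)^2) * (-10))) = -3912673896 / 406252625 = -9.63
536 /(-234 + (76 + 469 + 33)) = 67 /43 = 1.56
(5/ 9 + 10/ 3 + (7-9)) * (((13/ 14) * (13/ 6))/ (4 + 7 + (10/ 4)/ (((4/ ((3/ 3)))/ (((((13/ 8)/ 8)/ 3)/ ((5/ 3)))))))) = 367744/ 1066905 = 0.34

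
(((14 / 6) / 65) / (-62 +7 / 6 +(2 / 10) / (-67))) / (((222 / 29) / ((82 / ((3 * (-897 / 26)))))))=2230564 / 36525456981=0.00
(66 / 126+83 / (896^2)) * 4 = 1261817 / 602112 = 2.10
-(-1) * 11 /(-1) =-11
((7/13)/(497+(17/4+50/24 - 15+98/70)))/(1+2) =35/95498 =0.00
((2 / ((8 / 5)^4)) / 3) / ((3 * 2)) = 625 / 36864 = 0.02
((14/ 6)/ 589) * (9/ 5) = 21/ 2945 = 0.01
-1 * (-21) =21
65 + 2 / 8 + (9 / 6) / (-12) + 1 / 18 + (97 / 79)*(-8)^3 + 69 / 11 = -34863199 / 62568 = -557.20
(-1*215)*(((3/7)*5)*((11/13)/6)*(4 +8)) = -779.67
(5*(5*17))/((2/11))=4675/2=2337.50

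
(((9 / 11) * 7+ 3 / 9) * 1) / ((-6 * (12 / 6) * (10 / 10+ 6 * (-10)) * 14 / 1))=25 / 40887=0.00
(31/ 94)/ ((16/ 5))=155/ 1504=0.10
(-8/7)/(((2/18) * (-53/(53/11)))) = 72/77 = 0.94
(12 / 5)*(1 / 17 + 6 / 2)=624 / 85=7.34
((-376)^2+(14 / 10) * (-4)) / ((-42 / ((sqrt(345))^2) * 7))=-8128798 / 49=-165893.84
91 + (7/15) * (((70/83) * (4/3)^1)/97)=6594161/72459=91.01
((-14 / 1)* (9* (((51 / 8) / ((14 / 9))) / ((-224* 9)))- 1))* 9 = 229923 / 1792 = 128.31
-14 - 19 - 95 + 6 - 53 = -175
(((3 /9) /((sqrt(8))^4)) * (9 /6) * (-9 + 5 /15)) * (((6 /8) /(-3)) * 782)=5083 /384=13.24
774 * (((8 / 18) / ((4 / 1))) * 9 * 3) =2322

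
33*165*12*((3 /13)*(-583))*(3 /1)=-342838980 /13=-26372229.23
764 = 764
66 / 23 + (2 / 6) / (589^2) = 68690381 / 23937549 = 2.87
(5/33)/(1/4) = 20/33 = 0.61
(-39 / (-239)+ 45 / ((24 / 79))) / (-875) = -283527 / 1673000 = -0.17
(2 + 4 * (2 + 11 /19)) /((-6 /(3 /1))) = -117 /19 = -6.16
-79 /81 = -0.98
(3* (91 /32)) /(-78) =-7 /64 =-0.11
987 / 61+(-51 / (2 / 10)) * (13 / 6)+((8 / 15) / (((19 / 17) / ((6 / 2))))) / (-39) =-242438447 / 452010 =-536.36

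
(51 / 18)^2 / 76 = 289 / 2736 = 0.11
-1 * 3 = -3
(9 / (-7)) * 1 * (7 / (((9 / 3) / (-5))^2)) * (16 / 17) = -23.53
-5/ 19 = -0.26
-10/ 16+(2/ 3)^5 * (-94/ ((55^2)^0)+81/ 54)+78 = 126737/ 1944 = 65.19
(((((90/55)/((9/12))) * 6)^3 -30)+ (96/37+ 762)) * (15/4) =549967455/49247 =11167.53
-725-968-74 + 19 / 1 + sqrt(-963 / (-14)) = -1748 + 3 * sqrt(1498) / 14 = -1739.71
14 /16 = 7 /8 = 0.88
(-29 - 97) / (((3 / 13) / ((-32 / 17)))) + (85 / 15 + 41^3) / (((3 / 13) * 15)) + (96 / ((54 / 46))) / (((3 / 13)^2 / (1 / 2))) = 29891524 / 1377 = 21707.72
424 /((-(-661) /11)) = 4664 /661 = 7.06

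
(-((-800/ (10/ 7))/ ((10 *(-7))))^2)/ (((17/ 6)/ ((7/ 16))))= -168/ 17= -9.88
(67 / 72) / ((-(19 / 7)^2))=-3283 / 25992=-0.13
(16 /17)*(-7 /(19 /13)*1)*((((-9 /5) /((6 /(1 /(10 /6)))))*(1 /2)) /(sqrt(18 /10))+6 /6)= -4.21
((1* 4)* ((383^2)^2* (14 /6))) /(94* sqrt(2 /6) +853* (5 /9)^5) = -31611381243998401912500 /3164185681787 +21941361144350135977608* sqrt(3) /3164185681787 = 2020163065.03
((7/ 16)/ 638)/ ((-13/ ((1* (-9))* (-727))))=-45801/ 132704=-0.35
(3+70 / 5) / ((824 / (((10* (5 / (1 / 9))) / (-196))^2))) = 860625 / 7913696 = 0.11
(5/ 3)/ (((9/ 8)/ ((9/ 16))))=5/ 6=0.83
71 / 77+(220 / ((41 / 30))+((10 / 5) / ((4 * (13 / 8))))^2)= 86428271 / 533533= 161.99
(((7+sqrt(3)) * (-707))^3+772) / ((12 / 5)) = -98038297364.64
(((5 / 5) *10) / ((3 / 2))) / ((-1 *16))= -5 / 12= -0.42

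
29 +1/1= 30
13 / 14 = 0.93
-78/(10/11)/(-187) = 39/85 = 0.46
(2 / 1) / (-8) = -0.25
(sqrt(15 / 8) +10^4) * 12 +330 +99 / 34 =3 * sqrt(30) +4091319 / 34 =120349.34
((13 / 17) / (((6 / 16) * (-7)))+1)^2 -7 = -828134 / 127449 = -6.50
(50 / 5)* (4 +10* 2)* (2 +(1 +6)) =2160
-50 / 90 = -5 / 9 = -0.56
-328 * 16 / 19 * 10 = -2762.11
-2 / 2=-1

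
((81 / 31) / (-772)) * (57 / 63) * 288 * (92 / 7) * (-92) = 312626304 / 293167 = 1066.38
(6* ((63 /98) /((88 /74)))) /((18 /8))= 1.44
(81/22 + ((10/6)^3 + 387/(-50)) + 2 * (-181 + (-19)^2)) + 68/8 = 5480711/14850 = 369.07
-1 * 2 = -2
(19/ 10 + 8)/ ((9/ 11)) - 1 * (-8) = 201/ 10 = 20.10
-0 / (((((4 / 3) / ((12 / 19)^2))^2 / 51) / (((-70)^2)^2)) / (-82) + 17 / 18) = 0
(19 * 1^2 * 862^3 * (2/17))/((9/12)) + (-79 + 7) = 97356593384/51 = 1908952811.45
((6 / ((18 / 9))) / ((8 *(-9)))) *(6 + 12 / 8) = -5 / 16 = -0.31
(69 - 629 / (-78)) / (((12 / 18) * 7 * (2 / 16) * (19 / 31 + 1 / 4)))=1490728 / 9737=153.10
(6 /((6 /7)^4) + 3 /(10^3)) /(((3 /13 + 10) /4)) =1951339 /448875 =4.35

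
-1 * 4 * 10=-40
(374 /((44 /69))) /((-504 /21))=-391 /16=-24.44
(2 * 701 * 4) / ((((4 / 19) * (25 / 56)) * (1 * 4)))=372932 / 25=14917.28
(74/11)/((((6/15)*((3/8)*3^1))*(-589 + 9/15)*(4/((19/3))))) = -17575/436887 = -0.04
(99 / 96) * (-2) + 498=7935 / 16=495.94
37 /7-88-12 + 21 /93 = -20504 /217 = -94.49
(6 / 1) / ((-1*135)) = -0.04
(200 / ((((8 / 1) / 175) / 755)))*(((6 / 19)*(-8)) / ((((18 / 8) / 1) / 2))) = -422800000 / 57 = -7417543.86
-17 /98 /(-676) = 17 /66248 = 0.00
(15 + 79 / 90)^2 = 2042041 / 8100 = 252.10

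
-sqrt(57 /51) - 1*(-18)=18 - sqrt(323) /17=16.94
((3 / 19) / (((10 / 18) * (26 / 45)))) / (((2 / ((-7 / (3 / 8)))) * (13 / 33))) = -37422 / 3211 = -11.65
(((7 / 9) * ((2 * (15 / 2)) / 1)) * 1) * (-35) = -1225 / 3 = -408.33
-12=-12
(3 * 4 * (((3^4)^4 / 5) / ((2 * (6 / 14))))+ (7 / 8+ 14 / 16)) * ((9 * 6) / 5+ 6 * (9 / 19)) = 781039717164 / 475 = 1644294141.40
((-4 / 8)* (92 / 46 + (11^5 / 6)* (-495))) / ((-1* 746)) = -26573411 / 2984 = -8905.30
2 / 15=0.13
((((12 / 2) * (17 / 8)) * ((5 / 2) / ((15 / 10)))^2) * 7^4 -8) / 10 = 1020329 / 120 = 8502.74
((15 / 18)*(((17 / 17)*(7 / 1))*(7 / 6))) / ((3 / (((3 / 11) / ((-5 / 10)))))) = -245 / 198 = -1.24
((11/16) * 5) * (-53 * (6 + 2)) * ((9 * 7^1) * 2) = -183645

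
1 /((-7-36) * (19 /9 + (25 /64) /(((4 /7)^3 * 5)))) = -36864 /4010137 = -0.01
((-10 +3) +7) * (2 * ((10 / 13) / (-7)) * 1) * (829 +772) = 0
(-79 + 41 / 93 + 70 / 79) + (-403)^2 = 162331.33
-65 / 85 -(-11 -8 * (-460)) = -62386 / 17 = -3669.76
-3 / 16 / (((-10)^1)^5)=3 / 1600000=0.00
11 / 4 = 2.75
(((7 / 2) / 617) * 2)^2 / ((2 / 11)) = 0.00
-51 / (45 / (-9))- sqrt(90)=51 / 5- 3 * sqrt(10)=0.71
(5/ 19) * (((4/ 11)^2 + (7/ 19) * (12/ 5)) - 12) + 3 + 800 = 34949587/ 43681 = 800.11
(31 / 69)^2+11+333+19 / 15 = 8223878 / 23805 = 345.47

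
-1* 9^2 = -81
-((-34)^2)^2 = -1336336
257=257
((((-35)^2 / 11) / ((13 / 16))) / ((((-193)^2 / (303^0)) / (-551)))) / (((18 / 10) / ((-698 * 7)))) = 263834228000 / 47939463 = 5503.49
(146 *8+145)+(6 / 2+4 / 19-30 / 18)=74929 / 57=1314.54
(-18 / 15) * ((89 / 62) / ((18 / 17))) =-1513 / 930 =-1.63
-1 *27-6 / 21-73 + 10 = -632 / 7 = -90.29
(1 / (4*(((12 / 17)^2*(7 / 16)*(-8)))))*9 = -289 / 224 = -1.29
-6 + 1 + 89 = 84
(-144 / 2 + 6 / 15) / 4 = -179 / 10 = -17.90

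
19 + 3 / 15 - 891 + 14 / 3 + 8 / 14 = -90989 / 105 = -866.56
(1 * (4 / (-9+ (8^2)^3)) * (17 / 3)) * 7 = 0.00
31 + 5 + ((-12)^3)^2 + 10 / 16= 23888165 / 8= 2986020.62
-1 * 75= -75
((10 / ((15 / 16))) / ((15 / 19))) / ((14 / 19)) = 5776 / 315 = 18.34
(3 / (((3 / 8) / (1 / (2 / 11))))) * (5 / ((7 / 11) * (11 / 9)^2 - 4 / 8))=35640 / 73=488.22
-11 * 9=-99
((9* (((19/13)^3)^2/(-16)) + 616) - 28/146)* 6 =10322522414277/2818856456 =3661.95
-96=-96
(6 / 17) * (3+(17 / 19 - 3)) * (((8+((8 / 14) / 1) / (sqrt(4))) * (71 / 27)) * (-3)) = -8236 / 399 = -20.64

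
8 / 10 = 4 / 5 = 0.80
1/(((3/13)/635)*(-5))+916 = 1097/3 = 365.67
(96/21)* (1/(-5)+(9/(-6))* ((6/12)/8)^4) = -131087/143360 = -0.91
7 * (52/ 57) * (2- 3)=-364/ 57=-6.39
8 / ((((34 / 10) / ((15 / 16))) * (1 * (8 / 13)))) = 975 / 272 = 3.58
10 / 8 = 5 / 4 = 1.25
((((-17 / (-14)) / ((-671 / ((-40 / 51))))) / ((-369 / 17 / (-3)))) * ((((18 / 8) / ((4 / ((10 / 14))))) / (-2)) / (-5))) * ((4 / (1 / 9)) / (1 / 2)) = 765 / 1348039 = 0.00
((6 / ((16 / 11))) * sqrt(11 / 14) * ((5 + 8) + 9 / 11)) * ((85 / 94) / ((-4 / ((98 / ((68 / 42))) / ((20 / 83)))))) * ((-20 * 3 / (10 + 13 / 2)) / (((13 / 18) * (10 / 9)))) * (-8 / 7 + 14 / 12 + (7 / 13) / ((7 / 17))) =1950160779 * sqrt(154) / 1397968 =17311.45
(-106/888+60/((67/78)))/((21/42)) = 2074369/14874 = 139.46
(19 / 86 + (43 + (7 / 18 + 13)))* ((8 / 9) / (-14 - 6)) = -43816 / 17415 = -2.52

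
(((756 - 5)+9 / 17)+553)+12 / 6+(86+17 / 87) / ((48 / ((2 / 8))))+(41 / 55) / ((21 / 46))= 143067431611 / 109327680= 1308.61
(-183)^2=33489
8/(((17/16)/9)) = 1152/17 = 67.76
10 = 10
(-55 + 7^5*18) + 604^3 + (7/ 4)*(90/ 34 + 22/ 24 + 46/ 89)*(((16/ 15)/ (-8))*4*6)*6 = 1669226312057/ 7565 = 220651197.89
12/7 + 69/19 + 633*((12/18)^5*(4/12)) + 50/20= 2303173/64638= 35.63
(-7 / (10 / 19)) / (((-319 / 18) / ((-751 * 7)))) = -6292629 / 1595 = -3945.22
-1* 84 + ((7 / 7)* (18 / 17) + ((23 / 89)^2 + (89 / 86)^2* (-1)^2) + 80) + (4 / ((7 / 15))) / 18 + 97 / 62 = 153851819777 / 648345984972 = 0.24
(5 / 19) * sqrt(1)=5 / 19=0.26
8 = 8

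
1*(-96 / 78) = -16 / 13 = -1.23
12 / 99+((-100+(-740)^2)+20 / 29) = 523958276 / 957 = 547500.81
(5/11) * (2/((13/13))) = 10/11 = 0.91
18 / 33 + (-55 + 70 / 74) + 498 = 180908 / 407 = 444.49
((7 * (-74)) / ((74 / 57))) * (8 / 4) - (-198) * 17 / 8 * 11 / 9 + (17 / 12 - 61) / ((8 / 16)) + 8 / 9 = -14473 / 36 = -402.03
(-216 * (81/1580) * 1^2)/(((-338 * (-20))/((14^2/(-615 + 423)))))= 0.00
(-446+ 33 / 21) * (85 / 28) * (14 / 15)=-17629 / 14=-1259.21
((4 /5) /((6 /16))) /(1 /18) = 192 /5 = 38.40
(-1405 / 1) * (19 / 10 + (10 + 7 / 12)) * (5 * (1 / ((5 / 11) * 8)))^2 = -25466749 / 768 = -33159.83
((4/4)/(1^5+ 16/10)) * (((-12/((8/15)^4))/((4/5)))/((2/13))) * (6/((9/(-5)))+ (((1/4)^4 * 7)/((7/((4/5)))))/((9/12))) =202246875/131072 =1543.02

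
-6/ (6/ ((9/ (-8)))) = 9/ 8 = 1.12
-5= -5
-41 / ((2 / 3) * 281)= -123 / 562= -0.22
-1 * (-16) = 16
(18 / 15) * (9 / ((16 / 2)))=27 / 20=1.35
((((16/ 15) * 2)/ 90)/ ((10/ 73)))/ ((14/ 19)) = 5548/ 23625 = 0.23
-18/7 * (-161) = 414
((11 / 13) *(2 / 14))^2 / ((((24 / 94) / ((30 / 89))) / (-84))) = -170610 / 105287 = -1.62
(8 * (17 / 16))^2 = 289 / 4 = 72.25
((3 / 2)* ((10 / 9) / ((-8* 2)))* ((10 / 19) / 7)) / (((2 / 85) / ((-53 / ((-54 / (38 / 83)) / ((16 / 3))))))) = -112625 / 141183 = -0.80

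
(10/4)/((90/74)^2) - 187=-150101/810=-185.31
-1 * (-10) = 10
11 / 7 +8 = 9.57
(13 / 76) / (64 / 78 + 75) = 507 / 224732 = 0.00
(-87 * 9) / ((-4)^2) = -783 / 16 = -48.94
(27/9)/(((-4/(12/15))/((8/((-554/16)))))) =192/1385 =0.14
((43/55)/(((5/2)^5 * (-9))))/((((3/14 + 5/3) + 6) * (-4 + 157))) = -19264/26112796875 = -0.00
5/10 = 1/2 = 0.50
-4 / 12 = -1 / 3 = -0.33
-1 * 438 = -438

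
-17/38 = -0.45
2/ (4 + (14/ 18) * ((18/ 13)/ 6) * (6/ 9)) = 117/ 241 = 0.49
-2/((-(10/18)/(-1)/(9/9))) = -3.60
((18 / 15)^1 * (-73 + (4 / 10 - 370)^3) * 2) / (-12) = 6311121317 / 625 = 10097794.11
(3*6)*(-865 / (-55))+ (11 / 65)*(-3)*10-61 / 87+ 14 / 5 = 17424419 / 62205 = 280.11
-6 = -6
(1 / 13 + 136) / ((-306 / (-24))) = 10.67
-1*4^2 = -16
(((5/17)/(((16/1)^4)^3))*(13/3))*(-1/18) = -65/258394028620382208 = -0.00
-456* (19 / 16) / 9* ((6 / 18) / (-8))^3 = 361 / 82944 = 0.00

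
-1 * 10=-10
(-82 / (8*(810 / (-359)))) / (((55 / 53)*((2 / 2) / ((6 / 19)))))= 780107 / 564300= 1.38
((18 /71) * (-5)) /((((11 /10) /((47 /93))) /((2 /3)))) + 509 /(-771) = -19570799 /18666681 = -1.05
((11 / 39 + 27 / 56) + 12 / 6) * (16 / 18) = 6037 / 2457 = 2.46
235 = 235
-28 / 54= -14 / 27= -0.52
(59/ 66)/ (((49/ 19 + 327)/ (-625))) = -700625/ 413292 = -1.70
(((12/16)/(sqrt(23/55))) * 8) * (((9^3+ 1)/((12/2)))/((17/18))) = 1195.26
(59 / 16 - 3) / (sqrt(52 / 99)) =33*sqrt(143) / 416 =0.95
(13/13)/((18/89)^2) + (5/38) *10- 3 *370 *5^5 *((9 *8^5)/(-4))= 1574360064158599/6156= 255744000025.76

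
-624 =-624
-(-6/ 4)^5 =243/ 32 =7.59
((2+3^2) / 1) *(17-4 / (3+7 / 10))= 6479 / 37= 175.11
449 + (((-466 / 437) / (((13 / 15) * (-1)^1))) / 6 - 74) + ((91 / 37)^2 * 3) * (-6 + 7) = 393.35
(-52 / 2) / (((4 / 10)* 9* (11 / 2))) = -130 / 99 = -1.31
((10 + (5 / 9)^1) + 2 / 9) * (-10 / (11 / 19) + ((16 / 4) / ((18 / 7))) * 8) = -46366 / 891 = -52.04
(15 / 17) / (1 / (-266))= -3990 / 17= -234.71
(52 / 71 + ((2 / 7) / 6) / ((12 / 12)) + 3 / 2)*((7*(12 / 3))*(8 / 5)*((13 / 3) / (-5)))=-88.53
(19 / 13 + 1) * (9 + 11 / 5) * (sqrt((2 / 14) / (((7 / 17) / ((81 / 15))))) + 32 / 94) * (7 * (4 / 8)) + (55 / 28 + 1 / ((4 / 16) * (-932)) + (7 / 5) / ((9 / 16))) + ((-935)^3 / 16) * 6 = -21993467975658839 / 71750952 + 2688 * sqrt(255) / 325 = -306524971.25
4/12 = 1/3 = 0.33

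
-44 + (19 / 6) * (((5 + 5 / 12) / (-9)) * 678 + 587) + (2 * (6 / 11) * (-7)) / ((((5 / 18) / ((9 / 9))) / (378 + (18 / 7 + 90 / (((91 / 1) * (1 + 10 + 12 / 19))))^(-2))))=-1317857931143 / 133483680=-9872.80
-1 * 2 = -2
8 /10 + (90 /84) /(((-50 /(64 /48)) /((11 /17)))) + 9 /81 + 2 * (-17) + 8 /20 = -175148 /5355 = -32.71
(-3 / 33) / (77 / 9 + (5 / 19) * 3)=-171 / 17578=-0.01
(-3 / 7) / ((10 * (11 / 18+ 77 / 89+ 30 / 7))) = -2403 / 323075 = -0.01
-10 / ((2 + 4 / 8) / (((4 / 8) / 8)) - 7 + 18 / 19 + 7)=-95 / 389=-0.24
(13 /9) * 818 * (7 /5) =74438 /45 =1654.18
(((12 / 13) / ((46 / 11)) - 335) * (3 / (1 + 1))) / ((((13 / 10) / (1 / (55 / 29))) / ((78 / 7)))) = -52251678 / 23023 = -2269.54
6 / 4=3 / 2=1.50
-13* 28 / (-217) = 52 / 31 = 1.68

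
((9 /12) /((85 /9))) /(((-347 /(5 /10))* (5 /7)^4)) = -0.00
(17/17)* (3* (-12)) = -36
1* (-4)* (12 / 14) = -24 / 7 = -3.43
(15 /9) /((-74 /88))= -220 /111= -1.98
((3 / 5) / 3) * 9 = 1.80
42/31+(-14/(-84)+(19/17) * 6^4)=4584875/3162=1449.99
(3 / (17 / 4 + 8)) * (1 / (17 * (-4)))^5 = -3 / 17810686208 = -0.00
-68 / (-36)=17 / 9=1.89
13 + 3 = 16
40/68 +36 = 622/17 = 36.59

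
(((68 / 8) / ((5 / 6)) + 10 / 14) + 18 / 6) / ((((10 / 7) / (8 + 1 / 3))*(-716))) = -487 / 4296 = -0.11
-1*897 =-897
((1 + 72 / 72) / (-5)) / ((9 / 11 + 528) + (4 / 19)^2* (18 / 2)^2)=-7942 / 10570965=-0.00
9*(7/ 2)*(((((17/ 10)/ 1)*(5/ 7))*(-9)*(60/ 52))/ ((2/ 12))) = -61965/ 26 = -2383.27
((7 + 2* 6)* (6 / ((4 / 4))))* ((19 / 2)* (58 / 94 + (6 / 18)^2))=111188 / 141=788.57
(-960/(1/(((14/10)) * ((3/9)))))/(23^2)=-448/529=-0.85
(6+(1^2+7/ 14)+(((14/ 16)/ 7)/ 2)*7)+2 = 159/ 16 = 9.94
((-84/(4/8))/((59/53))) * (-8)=71232/59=1207.32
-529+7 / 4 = -2109 / 4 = -527.25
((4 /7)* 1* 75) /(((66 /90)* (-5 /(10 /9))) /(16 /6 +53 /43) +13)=1509000 /427931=3.53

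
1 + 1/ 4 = 5/ 4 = 1.25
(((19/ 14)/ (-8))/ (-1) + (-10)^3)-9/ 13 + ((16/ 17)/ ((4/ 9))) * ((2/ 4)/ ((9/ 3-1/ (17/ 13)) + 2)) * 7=-1454213/ 1456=-998.77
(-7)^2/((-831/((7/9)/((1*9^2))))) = -343/605799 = -0.00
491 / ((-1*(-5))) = 491 / 5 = 98.20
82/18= 41/9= 4.56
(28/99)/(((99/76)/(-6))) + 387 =1260073/3267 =385.70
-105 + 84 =-21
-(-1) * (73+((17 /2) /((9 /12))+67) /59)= 13156 /177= 74.33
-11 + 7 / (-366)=-4033 / 366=-11.02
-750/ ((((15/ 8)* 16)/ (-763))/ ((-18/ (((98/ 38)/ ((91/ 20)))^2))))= -59849829/ 56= -1068746.95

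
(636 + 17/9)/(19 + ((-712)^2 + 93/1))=5741/4563504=0.00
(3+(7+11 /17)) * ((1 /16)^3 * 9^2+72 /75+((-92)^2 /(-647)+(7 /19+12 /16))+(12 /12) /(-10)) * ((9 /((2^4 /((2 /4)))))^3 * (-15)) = 5522945349892581 /140244775075840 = 39.38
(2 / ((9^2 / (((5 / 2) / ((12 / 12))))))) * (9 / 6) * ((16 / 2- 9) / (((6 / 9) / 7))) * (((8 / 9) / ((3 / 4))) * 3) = -280 / 81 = -3.46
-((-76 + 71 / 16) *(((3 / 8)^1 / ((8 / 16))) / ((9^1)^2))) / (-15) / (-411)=229 / 2130624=0.00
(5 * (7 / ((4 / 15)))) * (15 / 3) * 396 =259875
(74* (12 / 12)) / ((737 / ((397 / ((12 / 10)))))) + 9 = 93344 / 2211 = 42.22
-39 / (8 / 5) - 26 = -403 / 8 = -50.38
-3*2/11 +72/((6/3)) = 390/11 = 35.45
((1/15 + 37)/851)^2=309136/162945225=0.00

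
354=354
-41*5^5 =-128125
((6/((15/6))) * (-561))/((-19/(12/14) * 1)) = 40392/665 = 60.74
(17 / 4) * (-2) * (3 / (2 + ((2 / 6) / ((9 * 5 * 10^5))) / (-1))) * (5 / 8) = -215156250 / 26999999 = -7.97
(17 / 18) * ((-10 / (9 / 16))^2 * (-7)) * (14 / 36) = -812.56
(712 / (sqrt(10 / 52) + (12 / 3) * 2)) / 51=148096 / 84609 - 712 * sqrt(130) / 84609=1.65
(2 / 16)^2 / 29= 1 / 1856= 0.00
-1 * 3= -3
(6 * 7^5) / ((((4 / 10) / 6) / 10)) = 15126300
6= 6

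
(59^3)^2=42180533641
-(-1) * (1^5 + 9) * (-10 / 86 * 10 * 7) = -3500 / 43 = -81.40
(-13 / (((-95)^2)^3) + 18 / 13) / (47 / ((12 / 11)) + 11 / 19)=158779848372972 / 5006943001328125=0.03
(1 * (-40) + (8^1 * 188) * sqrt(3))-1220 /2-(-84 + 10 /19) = -10764 /19 + 1504 * sqrt(3) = 2038.48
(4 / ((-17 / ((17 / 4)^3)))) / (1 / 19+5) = -5491 / 1536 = -3.57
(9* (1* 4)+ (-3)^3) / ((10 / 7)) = 63 / 10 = 6.30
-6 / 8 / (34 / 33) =-99 / 136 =-0.73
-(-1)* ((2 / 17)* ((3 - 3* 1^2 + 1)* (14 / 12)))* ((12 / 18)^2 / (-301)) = -4 / 19737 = -0.00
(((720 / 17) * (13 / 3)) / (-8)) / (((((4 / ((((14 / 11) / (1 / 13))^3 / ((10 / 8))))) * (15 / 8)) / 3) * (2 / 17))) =-1880913216 / 6655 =-282631.59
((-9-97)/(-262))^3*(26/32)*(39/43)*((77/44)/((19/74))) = 0.33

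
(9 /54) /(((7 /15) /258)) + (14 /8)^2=10663 /112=95.21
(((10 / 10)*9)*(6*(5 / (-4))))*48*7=-22680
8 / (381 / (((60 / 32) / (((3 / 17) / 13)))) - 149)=-8840 / 161597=-0.05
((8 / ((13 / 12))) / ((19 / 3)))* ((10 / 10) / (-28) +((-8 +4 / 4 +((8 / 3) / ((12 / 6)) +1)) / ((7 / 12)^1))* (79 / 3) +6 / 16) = -424020 / 1729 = -245.24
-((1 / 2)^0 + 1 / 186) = -187 / 186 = -1.01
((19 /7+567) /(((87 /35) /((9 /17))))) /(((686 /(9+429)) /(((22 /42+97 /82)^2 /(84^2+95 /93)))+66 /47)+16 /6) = 82436444401604130 /2580619828635504719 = 0.03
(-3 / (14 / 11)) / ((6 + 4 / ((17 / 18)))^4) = -918731 / 4277635488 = -0.00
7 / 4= 1.75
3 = 3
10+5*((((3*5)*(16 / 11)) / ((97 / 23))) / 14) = 88490 / 7469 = 11.85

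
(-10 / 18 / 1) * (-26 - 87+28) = 47.22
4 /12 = 1 /3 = 0.33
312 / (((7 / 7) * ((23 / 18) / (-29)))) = -162864 / 23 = -7081.04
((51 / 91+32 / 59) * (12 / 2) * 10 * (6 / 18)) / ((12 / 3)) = 29605 / 5369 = 5.51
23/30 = 0.77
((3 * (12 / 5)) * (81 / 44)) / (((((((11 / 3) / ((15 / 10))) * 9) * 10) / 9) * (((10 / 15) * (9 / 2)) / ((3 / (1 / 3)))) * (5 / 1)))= 19683 / 60500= 0.33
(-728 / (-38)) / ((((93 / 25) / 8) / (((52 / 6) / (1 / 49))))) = 92747200 / 5301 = 17496.17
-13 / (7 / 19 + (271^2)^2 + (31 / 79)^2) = -0.00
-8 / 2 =-4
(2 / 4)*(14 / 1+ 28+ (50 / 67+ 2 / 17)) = 21.43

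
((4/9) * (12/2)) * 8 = 64/3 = 21.33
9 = 9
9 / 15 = 0.60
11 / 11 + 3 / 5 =8 / 5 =1.60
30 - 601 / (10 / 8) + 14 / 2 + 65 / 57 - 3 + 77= -105068 / 285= -368.66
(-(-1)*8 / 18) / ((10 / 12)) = 8 / 15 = 0.53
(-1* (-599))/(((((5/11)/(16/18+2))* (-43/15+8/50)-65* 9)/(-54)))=15418260/279053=55.25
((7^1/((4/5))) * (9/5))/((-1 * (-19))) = 63/76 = 0.83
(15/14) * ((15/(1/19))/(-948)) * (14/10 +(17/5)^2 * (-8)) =129789/4424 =29.34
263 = 263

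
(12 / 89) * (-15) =-180 / 89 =-2.02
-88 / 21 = -4.19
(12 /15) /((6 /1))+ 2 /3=4 /5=0.80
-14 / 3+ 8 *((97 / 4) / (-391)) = -6056 / 1173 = -5.16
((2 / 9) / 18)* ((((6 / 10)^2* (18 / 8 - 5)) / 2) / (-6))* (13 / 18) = 143 / 194400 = 0.00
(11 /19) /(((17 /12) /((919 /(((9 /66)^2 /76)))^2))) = 2646354410095616 /459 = 5765478017637.51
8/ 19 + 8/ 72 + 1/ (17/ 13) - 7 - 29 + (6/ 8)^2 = -1587949/ 46512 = -34.14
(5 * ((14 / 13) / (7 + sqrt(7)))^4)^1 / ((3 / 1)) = 22540 / 6940323 - 7840 * sqrt(7) / 6940323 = 0.00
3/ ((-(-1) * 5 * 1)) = 3/ 5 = 0.60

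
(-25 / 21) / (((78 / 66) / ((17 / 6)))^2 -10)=874225 / 7215726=0.12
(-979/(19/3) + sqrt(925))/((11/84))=-948.17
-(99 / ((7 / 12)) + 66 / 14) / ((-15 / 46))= 18722 / 35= 534.91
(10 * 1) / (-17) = -0.59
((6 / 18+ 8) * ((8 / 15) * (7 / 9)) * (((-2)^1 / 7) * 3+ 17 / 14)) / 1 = 100 / 81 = 1.23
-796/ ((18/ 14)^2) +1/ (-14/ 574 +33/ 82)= -1202482/ 2511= -478.89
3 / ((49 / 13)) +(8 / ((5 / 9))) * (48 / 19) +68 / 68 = 177704 / 4655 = 38.17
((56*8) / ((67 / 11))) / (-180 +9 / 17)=-83776 / 204417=-0.41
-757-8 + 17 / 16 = -12223 / 16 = -763.94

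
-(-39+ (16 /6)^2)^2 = -82369 /81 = -1016.90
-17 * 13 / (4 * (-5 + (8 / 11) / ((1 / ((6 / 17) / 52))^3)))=26239876091 / 2374649312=11.05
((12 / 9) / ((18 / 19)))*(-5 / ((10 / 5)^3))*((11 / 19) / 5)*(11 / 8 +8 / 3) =-1067 / 2592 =-0.41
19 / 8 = 2.38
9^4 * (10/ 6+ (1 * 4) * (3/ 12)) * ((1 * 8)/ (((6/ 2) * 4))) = 11664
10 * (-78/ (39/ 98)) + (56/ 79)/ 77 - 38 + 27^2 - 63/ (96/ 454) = -21786571/ 13904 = -1566.93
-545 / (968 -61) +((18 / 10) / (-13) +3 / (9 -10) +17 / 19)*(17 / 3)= -44745274 / 3360435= -13.32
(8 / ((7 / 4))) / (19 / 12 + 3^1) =384 / 385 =1.00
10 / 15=2 / 3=0.67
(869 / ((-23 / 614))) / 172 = -266783 / 1978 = -134.88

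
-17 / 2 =-8.50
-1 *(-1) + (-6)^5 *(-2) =15553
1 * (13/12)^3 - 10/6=-683/1728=-0.40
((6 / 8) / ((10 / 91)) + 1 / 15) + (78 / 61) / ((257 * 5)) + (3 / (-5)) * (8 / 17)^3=12625546147 / 1848506424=6.83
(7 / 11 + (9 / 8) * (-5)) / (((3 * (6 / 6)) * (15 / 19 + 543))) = -8341 / 2727648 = -0.00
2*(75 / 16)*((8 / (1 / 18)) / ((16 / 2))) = 675 / 4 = 168.75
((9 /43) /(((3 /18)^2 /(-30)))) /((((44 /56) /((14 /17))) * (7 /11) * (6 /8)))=-362880 /731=-496.42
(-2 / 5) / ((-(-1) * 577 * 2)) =-1 / 2885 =-0.00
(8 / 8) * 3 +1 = 4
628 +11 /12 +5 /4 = 3781 /6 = 630.17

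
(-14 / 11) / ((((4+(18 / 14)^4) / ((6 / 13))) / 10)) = -403368 / 462319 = -0.87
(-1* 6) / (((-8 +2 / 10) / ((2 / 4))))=5 / 13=0.38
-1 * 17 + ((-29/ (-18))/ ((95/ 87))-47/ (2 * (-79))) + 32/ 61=-20192638/ 1373415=-14.70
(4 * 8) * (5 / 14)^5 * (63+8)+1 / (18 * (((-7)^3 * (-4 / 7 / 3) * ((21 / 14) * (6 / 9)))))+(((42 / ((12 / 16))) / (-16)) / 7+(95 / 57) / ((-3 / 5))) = 12009577 / 1210104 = 9.92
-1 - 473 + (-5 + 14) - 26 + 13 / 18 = -8825 / 18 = -490.28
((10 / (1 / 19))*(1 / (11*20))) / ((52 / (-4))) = -19 / 286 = -0.07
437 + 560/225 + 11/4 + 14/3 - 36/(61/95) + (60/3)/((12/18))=4620823/10980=420.84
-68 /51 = -4 /3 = -1.33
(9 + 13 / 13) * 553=5530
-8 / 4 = -2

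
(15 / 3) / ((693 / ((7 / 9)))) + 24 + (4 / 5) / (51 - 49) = 24.41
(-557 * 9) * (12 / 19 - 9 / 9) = 35091 / 19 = 1846.89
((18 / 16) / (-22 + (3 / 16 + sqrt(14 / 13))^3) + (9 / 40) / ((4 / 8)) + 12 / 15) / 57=4235710887067 / 201662473440156-1257185280 * sqrt(182) / 319298916280247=0.02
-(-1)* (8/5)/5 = 0.32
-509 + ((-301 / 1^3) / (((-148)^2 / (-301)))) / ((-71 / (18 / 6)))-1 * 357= -1347061147 / 1555184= -866.17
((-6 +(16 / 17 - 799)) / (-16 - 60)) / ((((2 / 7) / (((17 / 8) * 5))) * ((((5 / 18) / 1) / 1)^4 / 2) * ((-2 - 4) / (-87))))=18205508727 / 9500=1916369.34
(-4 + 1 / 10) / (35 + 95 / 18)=-0.10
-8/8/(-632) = 1/632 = 0.00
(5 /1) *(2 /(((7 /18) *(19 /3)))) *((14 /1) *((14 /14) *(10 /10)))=1080 /19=56.84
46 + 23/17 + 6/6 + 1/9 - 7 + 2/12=12739/306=41.63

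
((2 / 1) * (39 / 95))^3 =474552 / 857375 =0.55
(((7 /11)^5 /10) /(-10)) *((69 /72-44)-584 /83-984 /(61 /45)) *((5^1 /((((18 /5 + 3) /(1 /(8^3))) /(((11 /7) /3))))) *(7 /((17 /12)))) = 1584745727705 /511002155372544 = 0.00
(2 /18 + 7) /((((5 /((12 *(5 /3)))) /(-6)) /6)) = -1024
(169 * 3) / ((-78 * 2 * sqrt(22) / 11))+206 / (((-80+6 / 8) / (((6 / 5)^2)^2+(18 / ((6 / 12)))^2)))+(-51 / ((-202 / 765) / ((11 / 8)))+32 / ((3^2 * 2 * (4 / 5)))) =-8951120715151 / 2881530000 - 13 * sqrt(22) / 8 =-3114.00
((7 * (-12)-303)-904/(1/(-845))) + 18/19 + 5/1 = 14506480/19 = 763498.95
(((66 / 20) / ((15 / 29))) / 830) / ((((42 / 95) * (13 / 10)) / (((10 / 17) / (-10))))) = -6061 / 7704060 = -0.00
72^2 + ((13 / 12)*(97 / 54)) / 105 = 352720621 / 68040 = 5184.02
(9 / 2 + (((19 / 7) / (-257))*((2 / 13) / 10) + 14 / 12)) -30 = -8536312 / 350805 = -24.33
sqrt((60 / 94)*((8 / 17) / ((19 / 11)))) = 4*sqrt(2504865) / 15181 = 0.42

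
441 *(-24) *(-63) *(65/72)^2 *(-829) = -3604098225/8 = -450512278.12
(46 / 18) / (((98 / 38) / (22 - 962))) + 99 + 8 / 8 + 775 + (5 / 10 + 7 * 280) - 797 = 976397 / 882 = 1107.03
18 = 18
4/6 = 2/3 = 0.67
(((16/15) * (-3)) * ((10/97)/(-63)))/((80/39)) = 26/10185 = 0.00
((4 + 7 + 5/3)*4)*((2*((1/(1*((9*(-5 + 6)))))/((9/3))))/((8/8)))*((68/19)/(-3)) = -1088/243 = -4.48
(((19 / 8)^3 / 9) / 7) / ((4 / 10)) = 34295 / 64512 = 0.53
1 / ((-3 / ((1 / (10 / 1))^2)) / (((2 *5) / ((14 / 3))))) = -1 / 140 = -0.01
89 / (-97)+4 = 299 / 97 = 3.08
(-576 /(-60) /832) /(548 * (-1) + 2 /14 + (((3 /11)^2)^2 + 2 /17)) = -1742279 /82706466440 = -0.00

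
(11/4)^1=11/4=2.75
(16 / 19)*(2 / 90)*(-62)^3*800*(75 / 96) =-2787461.99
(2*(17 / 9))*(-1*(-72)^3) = 1410048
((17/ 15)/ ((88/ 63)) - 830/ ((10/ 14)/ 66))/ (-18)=3749347/ 880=4260.62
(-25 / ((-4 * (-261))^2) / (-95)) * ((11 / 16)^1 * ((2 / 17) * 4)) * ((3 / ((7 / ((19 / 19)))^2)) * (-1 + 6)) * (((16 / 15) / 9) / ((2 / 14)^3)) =0.00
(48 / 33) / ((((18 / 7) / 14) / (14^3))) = 2151296 / 99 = 21730.26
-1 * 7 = -7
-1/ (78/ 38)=-19/ 39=-0.49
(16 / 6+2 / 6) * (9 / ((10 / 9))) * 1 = 243 / 10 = 24.30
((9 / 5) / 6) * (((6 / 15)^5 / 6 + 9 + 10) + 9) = 131258 / 15625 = 8.40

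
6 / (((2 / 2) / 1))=6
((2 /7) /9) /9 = 2 /567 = 0.00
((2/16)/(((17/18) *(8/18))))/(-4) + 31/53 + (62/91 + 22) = 121697081/5247424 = 23.19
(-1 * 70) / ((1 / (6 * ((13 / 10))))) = -546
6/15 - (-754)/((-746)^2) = 558401/1391290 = 0.40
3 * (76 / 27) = 76 / 9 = 8.44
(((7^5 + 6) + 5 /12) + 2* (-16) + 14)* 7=1410815 /12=117567.92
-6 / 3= -2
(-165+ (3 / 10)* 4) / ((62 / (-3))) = 2457 / 310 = 7.93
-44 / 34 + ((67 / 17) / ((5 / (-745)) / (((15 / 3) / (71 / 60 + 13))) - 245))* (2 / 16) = -482652169 / 372379934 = -1.30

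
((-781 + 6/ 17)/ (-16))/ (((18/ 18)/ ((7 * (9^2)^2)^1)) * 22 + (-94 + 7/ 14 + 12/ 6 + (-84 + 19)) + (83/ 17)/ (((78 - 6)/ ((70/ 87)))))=-17675419293/ 56675656388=-0.31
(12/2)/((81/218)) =436/27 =16.15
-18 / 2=-9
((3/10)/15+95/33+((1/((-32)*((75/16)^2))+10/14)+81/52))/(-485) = -116426543/10923412500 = -0.01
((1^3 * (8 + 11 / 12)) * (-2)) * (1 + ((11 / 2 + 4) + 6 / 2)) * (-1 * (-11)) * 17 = -180081 / 4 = -45020.25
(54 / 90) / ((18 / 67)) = 67 / 30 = 2.23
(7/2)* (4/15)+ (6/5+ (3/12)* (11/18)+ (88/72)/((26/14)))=1531/520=2.94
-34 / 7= -4.86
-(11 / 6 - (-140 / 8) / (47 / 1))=-311 / 141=-2.21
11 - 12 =-1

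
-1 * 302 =-302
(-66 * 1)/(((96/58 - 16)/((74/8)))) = 35409/832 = 42.56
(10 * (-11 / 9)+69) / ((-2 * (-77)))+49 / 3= 3307 / 198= 16.70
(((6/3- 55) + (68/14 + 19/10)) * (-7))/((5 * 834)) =1079/13900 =0.08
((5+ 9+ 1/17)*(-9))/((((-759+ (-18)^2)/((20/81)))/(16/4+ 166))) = 9560/783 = 12.21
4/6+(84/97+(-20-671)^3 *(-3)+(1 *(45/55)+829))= 3168410440867/3201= 989818944.35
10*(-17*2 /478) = -170 /239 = -0.71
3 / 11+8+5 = 146 / 11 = 13.27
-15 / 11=-1.36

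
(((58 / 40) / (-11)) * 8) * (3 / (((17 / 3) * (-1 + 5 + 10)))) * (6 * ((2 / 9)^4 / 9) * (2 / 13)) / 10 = -928 / 930404475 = -0.00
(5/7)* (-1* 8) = -40/7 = -5.71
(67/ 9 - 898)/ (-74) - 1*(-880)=594095/ 666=892.03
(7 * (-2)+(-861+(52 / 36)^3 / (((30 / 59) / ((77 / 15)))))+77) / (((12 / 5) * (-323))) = 14811937 / 14959080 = 0.99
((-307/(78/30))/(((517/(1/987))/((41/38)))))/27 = -62935/6806101302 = -0.00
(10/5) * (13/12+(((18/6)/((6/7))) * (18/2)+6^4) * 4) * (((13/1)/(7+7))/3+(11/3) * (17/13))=59207957/1092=54219.74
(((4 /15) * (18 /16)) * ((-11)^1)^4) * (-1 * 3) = -131769 /10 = -13176.90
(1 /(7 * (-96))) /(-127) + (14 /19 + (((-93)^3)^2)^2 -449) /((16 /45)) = 1909037716395493512604211517079 /1621536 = 1177302086660730019317617.00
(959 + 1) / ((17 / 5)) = 4800 / 17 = 282.35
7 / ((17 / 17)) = 7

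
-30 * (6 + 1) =-210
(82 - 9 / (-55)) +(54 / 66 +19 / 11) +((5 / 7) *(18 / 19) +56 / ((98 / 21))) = 712377 / 7315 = 97.39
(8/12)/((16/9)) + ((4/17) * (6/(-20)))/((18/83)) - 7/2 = -3.45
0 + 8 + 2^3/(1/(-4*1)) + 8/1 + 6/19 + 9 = -127/19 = -6.68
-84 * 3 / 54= -14 / 3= -4.67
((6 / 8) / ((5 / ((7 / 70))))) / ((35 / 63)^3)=2187 / 25000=0.09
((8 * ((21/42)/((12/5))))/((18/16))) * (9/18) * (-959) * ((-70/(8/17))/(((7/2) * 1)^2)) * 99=2561900/3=853966.67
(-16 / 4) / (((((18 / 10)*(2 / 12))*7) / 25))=-1000 / 21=-47.62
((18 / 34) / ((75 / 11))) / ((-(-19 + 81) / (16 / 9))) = -88 / 39525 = -0.00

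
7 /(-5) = -7 /5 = -1.40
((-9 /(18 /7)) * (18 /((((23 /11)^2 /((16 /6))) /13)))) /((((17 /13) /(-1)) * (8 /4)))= 1717716 /8993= 191.01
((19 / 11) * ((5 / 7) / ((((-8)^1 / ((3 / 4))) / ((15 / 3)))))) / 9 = -475 / 7392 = -0.06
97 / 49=1.98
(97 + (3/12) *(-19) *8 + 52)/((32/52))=1443/8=180.38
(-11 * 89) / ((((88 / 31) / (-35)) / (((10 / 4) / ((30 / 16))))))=96565 / 6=16094.17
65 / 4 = 16.25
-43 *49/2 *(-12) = 12642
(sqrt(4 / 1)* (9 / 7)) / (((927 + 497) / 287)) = 369 / 712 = 0.52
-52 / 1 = -52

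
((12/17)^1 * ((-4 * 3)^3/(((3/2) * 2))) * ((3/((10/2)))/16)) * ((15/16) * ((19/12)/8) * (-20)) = 7695/136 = 56.58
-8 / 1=-8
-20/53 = -0.38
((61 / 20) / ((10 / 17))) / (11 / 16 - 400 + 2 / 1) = -0.01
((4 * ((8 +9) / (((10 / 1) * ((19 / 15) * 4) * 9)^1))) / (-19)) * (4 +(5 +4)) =-221 / 2166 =-0.10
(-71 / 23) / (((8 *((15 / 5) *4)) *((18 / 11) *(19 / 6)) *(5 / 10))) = -781 / 62928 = -0.01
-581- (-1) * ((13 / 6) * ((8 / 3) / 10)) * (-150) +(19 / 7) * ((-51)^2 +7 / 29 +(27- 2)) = 3934568 / 609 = 6460.70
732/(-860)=-183/215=-0.85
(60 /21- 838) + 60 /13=-75578 /91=-830.53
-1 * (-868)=868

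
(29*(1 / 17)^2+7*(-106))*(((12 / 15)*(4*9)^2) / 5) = -1111496256 / 7225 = -153840.31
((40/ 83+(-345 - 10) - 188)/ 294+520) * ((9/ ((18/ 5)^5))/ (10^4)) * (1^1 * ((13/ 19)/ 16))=821860715/ 24919481696256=0.00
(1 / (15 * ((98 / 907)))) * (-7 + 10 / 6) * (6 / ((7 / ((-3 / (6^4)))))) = 907 / 138915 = 0.01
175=175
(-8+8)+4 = 4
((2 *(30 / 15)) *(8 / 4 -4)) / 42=-4 / 21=-0.19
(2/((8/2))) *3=3/2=1.50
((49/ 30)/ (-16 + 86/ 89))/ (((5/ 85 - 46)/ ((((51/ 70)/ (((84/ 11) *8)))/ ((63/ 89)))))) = 2289169/ 57454790400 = 0.00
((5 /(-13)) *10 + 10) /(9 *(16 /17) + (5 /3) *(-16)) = -255 /754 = -0.34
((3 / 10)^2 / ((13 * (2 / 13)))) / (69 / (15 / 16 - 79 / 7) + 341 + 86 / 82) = 427671 / 3187393600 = 0.00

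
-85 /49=-1.73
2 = 2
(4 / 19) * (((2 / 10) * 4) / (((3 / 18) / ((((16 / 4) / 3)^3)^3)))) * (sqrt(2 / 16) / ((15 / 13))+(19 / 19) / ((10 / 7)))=27262976 * sqrt(2) / 9349425+29360128 / 3116475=13.54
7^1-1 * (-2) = 9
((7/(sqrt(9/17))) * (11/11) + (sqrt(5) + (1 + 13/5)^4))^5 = (1875 * sqrt(5) + 4375 * sqrt(17) + 314928)^5/23174285888671875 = 188004743489.52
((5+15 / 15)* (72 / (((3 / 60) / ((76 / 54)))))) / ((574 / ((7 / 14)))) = 3040 / 287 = 10.59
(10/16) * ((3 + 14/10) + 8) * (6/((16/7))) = 651/32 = 20.34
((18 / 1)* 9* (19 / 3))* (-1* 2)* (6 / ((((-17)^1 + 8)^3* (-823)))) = -152 / 7407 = -0.02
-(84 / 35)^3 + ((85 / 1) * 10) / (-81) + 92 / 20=-199643 / 10125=-19.72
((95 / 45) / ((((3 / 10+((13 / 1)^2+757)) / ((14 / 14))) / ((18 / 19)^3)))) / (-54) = -120 / 3343943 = -0.00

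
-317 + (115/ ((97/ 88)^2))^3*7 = 4943839906287749507/ 832972004929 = 5935181.35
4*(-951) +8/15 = -57052/15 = -3803.47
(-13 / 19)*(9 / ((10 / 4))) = -234 / 95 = -2.46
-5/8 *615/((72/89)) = -475.13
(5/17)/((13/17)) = 5/13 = 0.38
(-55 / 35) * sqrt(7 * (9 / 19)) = -33 * sqrt(133) / 133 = -2.86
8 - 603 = -595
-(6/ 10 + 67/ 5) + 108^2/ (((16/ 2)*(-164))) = -1877/ 82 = -22.89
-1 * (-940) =940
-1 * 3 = -3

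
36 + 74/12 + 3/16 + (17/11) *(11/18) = 6235/144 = 43.30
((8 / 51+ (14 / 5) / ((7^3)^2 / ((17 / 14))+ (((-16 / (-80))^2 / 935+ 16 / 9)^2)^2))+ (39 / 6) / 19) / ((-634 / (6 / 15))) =-183544033300661464519481041237 / 583004202998683224075869547378030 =-0.00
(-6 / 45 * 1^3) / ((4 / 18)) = -3 / 5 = -0.60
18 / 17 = 1.06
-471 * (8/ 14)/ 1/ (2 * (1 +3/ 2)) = -53.83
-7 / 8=-0.88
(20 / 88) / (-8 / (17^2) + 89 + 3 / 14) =10115 / 3969339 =0.00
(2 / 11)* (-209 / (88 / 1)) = -19 / 44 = -0.43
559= 559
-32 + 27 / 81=-95 / 3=-31.67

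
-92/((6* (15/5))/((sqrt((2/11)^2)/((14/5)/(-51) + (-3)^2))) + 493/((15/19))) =-11730/192529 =-0.06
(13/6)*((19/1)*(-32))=-3952/3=-1317.33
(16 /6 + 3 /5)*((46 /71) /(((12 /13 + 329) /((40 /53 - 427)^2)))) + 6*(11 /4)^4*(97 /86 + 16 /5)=74875842857098967 /28248527195904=2650.61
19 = 19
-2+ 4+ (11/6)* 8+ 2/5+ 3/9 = 87/5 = 17.40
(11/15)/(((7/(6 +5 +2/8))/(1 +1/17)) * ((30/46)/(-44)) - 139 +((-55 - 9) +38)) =-50094/11271745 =-0.00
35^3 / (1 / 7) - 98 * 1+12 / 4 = 300030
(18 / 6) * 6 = 18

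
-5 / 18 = -0.28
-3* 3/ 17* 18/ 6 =-1.59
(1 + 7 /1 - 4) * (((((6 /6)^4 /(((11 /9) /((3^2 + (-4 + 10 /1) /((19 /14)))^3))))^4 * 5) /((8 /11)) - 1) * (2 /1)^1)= 2479831699766153321975965660470797 /2945922157277060291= 841784530402623.35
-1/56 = -0.02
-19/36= -0.53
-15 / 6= -5 / 2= -2.50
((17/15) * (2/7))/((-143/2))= -68/15015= -0.00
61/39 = 1.56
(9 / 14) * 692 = 3114 / 7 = 444.86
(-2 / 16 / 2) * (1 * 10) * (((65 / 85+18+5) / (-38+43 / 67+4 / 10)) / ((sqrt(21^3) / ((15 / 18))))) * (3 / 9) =845875 * sqrt(21) / 3341532852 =0.00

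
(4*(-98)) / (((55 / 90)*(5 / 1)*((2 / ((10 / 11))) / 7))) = -49392 / 121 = -408.20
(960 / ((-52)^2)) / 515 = 12 / 17407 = 0.00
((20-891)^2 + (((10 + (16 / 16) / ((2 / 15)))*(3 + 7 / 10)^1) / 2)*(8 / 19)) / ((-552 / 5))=-36036095 / 5244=-6871.87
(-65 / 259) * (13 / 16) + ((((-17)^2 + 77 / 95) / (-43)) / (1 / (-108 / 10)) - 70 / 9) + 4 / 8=49749676763 / 761770800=65.31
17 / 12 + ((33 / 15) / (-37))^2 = 583277 / 410700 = 1.42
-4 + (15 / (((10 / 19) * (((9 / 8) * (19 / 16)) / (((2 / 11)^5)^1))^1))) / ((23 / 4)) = -44441884 / 11112519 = -4.00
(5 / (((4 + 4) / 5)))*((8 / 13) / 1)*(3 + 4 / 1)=175 / 13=13.46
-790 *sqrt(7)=-2090.14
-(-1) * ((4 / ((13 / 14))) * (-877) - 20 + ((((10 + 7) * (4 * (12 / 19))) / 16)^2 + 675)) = -14621704 / 4693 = -3115.64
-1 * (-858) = 858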